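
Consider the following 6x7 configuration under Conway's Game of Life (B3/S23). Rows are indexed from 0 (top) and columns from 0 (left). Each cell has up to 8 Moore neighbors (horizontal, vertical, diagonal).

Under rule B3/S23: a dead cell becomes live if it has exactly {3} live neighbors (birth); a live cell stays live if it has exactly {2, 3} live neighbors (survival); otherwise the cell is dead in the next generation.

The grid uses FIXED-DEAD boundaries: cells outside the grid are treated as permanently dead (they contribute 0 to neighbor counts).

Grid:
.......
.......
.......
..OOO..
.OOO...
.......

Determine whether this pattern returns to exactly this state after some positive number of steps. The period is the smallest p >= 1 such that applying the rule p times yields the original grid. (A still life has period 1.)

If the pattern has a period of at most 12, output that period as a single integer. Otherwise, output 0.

Simulating and comparing each generation to the original:
Gen 0 (original, given above): 6 live cells
Gen 1: 6 live cells, differs from original
Gen 2: 6 live cells, MATCHES original -> period = 2

Answer: 2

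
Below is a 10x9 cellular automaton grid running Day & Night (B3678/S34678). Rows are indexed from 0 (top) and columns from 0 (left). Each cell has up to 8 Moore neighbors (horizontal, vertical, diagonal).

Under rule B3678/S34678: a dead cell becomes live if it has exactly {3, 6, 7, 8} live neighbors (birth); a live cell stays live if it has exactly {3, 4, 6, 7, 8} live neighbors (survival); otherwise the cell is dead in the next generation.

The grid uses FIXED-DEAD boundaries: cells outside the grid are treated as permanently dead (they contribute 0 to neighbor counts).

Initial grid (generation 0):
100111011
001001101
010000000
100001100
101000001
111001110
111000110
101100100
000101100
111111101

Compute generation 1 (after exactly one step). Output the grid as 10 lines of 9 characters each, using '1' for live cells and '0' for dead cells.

Answer: 000011010
010101100
000000010
000000000
110000000
111100111
110000010
001110100
101010100
001111110

Derivation:
Simulating step by step:
Generation 0 (given above): 43 live cells
Generation 1: 34 live cells
(generation 1 grid is the final answer)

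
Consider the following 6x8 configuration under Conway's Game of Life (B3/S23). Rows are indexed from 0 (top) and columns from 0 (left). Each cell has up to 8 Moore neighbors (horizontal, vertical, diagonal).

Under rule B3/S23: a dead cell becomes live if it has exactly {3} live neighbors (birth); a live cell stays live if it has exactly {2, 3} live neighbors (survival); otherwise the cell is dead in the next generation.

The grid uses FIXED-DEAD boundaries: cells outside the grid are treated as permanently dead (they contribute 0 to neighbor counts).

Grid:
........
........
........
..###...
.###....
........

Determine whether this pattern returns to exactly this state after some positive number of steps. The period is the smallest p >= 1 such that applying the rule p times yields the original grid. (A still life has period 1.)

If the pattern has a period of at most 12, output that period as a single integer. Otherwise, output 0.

Answer: 2

Derivation:
Simulating and comparing each generation to the original:
Gen 0 (original, given above): 6 live cells
Gen 1: 6 live cells, differs from original
Gen 2: 6 live cells, MATCHES original -> period = 2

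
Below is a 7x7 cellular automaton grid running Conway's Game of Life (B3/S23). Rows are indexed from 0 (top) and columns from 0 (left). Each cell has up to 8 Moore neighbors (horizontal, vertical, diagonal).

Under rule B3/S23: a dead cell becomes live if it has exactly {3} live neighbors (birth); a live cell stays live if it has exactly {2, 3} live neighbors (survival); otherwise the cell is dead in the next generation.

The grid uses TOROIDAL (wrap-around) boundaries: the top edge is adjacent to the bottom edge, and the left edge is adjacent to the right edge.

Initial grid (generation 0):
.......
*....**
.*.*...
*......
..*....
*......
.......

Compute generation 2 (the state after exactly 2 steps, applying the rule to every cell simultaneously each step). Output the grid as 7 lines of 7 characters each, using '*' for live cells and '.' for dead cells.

Simulating step by step:
Generation 0 (given above): 8 live cells
Generation 1: 7 live cells
......*
*.....*
.*.....
.**....
.*.....
.......
.......
Generation 2: 11 live cells
(generation 2 grid is the final answer)

Answer: *.....*
*.....*
.**....
***....
.**....
.......
.......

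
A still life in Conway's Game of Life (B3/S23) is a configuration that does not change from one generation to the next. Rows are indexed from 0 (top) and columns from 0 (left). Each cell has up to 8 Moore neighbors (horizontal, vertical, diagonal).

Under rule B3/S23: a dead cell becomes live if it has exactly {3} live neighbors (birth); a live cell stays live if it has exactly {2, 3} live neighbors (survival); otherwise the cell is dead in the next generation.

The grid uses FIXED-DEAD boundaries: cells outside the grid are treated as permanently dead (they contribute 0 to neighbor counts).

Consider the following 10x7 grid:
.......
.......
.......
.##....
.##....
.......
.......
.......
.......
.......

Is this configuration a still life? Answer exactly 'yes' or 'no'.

Answer: yes

Derivation:
Compute generation 1 and compare to generation 0 (given above):
Generation 1:
.......
.......
.......
.##....
.##....
.......
.......
.......
.......
.......
The grids are IDENTICAL -> still life.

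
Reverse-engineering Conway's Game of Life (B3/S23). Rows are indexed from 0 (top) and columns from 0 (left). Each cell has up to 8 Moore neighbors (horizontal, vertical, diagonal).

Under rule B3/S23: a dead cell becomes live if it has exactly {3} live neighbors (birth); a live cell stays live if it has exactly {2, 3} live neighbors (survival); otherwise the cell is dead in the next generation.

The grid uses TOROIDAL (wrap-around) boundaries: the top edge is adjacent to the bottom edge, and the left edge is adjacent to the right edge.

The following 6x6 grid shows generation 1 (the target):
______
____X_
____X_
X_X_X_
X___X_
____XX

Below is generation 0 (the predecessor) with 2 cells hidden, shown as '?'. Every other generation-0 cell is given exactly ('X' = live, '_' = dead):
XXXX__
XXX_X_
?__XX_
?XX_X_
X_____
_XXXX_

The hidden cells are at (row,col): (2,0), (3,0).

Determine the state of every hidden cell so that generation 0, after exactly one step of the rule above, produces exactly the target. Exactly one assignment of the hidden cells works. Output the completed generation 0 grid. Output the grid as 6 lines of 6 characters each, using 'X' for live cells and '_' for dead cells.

Answer: XXXX__
XXX_X_
X__XX_
XXX_X_
X_____
_XXXX_

Derivation:
Hidden generation-0 cells (in order): (2,0), (3,0).
A hidden cell only influences target cells in its own 3x3 neighborhood. Try each of the 2^2 = 4 assignments, step the completed generation 0 forward once under B3/S23, and compare with the target:
  (2,0)=_ (3,0)=_ -> step gives (1,0)='X' but target has '_' -> reject
  (2,0)=_ (3,0)=X -> step gives (1,0)='X' but target has '_' -> reject
  (2,0)=X (3,0)=_ -> step gives (2,0)='X' but target has '_' -> reject
  (2,0)=X (3,0)=X -> step reproduces the target at every cell -> ACCEPT
Unique solution: (2,0)=live, (3,0)=live.
Check: live-neighbor counts of every cell in the completed generation 0:
477644
465635
475536
342425
365534
455423
Applying B3/S23 to generation 0 with these counts gives:
______
____X_
____X_
X_X_X_
X___X_
____XX
which matches the target exactly.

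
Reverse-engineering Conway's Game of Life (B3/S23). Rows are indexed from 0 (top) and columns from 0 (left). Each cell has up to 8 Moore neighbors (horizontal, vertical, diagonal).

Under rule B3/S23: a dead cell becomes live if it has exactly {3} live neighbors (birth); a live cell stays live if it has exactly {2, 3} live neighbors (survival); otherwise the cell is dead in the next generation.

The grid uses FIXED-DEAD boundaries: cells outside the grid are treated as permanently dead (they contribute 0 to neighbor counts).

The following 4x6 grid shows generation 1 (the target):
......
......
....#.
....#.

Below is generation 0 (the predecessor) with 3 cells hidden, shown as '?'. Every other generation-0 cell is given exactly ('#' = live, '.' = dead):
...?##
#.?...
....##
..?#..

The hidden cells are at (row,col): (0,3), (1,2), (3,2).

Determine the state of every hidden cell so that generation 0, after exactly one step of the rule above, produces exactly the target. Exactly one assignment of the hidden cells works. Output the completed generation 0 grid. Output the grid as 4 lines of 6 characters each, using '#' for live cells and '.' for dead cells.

Hidden generation-0 cells (in order): (0,3), (1,2), (3,2).
A hidden cell only influences target cells in its own 3x3 neighborhood. Try each of the 2^3 = 8 assignments, step the completed generation 0 forward once under B3/S23, and compare with the target:
  (0,3)=. (1,2)=. (3,2)=. -> step reproduces the target at every cell -> ACCEPT
  (0,3)=. (1,2)=. (3,2)=# -> step gives (2,3)='#' but target has '.' -> reject
  (0,3)=. (1,2)=# (3,2)=. -> step gives (1,3)='#' but target has '.' -> reject
  (0,3)=. (1,2)=# (3,2)=# -> step gives (1,3)='#' but target has '.' -> reject
  (0,3)=# (1,2)=. (3,2)=. -> step gives (0,4)='#' but target has '.' -> reject
  (0,3)=# (1,2)=. (3,2)=# -> step gives (0,4)='#' but target has '.' -> reject
  (0,3)=# (1,2)=# (3,2)=. -> step gives (0,3)='#' but target has '.' -> reject
  (0,3)=# (1,2)=# (3,2)=# -> step gives (0,3)='#' but target has '.' -> reject
Unique solution: (0,3)=dead, (1,2)=dead, (3,2)=dead.
Check: live-neighbor counts of every cell in the completed generation 0:
110111
010244
111221
001132
Applying B3/S23 to generation 0 with these counts gives:
......
......
....#.
....#.
which matches the target exactly.

Answer: ....##
#.....
....##
...#..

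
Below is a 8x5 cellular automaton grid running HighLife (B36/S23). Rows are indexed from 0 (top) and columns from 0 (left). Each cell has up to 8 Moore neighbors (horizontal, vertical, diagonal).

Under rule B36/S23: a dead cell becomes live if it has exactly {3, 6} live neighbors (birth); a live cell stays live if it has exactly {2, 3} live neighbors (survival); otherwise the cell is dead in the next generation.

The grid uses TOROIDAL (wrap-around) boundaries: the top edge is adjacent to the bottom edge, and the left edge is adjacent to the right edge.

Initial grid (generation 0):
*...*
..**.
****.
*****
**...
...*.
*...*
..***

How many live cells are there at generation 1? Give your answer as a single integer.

Simulating step by step:
Generation 0 (given above): 21 live cells
Generation 1: 8 live cells
**.*.
.....
....*
.....
.....
.*...
*.*..
.*...
Population at generation 1: 8

Answer: 8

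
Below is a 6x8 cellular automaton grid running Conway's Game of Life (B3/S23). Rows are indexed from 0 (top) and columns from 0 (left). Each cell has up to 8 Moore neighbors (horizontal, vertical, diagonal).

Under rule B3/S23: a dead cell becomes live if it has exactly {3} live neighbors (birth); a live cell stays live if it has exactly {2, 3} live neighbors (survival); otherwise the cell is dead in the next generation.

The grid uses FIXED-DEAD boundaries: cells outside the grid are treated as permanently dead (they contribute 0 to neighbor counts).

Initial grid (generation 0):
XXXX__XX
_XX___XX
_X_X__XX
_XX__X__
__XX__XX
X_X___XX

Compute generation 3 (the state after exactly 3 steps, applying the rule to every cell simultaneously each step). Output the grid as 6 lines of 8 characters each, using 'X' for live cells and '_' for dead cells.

Answer: ______X_
_____X__
_____X__
__XX_X__
_X___X_X
__XXXXXX

Derivation:
Simulating step by step:
Generation 0 (given above): 25 live cells
Generation 1: 20 live cells
X__X__XX
_____X__
X__X_X_X
_X__XX__
___X_X_X
_XXX__XX
Generation 2: 16 live cells
______X_
_____X_X
_____X__
__XX_X__
_X_X_X_X
__XXX_XX
Generation 3: 15 live cells
(generation 3 grid is the final answer)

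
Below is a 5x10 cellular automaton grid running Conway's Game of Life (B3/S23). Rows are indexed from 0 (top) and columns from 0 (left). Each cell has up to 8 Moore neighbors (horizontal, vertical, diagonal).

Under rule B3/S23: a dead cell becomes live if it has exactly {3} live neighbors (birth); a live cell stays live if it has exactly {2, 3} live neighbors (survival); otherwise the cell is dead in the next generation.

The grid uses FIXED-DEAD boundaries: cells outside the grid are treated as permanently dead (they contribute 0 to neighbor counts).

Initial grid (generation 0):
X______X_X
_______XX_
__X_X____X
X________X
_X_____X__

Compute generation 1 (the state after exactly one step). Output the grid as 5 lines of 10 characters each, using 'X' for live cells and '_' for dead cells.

Answer: _______X__
_______X_X
_________X
_X______X_
__________

Derivation:
Simulating step by step:
Generation 0 (given above): 12 live cells
Generation 1: 6 live cells
(generation 1 grid is the final answer)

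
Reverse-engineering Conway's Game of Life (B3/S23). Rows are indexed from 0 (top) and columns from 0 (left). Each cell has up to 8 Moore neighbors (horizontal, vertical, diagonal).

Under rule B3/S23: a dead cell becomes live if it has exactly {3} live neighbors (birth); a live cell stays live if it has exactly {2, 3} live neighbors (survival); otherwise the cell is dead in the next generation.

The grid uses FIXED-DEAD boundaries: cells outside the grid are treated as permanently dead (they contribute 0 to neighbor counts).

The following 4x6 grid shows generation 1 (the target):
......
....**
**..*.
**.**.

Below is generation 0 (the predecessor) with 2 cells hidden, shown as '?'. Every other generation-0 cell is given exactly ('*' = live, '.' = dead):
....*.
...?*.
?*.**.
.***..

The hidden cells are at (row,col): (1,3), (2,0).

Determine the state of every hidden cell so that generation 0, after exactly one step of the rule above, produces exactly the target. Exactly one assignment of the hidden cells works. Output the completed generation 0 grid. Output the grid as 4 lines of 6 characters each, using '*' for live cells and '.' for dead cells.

Answer: ....*.
....*.
**.**.
.***..

Derivation:
Hidden generation-0 cells (in order): (1,3), (2,0).
A hidden cell only influences target cells in its own 3x3 neighborhood. Try each of the 2^2 = 4 assignments, step the completed generation 0 forward once under B3/S23, and compare with the target:
  (1,3)=. (2,0)=. -> step gives (2,0)='.' but target has '*' -> reject
  (1,3)=. (2,0)=* -> step reproduces the target at every cell -> ACCEPT
  (1,3)=* (2,0)=. -> step gives (0,3)='*' but target has '.' -> reject
  (1,3)=* (2,0)=* -> step gives (0,3)='*' but target has '.' -> reject
Unique solution: (1,3)=dead, (2,0)=live.
Check: live-neighbor counts of every cell in the completed generation 0:
000212
222433
235432
334331
Applying B3/S23 to generation 0 with these counts gives:
......
....**
**..*.
**.**.
which matches the target exactly.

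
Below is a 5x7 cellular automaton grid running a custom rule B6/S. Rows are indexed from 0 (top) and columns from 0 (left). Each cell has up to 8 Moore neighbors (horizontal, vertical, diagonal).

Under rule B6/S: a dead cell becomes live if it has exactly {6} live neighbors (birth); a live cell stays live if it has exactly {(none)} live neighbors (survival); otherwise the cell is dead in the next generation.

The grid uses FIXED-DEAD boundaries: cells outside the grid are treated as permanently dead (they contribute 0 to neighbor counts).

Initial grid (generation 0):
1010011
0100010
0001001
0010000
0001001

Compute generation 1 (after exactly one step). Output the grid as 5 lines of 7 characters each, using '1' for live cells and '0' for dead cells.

Simulating step by step:
Generation 0 (given above): 11 live cells
Generation 1: 0 live cells
(generation 1 grid is the final answer)

Answer: 0000000
0000000
0000000
0000000
0000000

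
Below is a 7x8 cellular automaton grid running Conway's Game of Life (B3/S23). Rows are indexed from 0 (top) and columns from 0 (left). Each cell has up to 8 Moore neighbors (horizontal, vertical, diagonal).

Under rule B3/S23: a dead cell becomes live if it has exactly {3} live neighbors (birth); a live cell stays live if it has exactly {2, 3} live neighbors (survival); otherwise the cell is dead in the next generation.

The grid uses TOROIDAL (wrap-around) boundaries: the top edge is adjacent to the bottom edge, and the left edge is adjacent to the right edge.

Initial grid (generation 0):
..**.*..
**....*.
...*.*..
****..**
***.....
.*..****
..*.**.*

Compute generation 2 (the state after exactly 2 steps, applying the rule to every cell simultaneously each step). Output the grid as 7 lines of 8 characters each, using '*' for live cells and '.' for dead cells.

Answer: ...*.*..
**.....*
.......*
......*.
....*.**
.*.*...*
..*.*...

Derivation:
Simulating step by step:
Generation 0 (given above): 26 live cells
Generation 1: 23 live cells
*.**.*.*
.*.*.**.
...***..
...**.**
....*...
....*..*
***....*
Generation 2: 15 live cells
(generation 2 grid is the final answer)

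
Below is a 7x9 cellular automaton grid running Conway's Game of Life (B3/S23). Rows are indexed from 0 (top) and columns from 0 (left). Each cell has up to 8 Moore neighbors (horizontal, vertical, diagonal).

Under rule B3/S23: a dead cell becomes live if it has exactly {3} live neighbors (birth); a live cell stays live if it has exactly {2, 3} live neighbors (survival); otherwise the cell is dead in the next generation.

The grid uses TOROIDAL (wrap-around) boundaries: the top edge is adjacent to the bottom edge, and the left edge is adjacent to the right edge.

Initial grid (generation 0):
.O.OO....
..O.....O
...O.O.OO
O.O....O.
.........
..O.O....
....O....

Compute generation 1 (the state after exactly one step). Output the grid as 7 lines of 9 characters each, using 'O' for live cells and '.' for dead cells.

Simulating step by step:
Generation 0 (given above): 15 live cells
Generation 1: 21 live cells
(generation 1 grid is the final answer)

Answer: ..OOO....
O.O....OO
OOOO..OO.
......OO.
.O.O.....
...O.....
..O.OO...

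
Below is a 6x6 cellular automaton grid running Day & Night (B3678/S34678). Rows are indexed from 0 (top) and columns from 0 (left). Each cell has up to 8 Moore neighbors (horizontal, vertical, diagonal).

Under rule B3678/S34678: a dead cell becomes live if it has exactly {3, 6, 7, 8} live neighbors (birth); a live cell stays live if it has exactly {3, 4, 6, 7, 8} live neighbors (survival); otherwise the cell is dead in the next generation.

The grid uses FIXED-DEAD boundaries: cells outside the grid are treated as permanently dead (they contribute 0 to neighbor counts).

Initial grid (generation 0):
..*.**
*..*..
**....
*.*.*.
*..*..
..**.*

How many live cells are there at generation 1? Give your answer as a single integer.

Answer: 11

Derivation:
Simulating step by step:
Generation 0 (given above): 15 live cells
Generation 1: 11 live cells
...*..
..*.*.
****..
*..*..
...*..
....*.
Population at generation 1: 11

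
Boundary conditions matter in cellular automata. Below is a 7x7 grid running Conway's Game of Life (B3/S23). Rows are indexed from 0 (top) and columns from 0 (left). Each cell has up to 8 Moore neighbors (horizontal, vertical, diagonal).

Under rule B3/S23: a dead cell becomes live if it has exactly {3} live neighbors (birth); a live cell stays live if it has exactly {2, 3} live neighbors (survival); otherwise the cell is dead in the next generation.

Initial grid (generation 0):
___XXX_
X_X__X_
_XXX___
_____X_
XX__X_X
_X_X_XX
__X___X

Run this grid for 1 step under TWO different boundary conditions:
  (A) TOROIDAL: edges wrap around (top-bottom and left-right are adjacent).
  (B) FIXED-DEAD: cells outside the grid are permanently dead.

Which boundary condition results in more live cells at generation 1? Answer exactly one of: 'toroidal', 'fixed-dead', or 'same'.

Answer: same

Derivation:
Under TOROIDAL boundary, generation 1:
_XXXXX_
_____XX
_XXXX_X
___XXXX
_XX_X__
_X_XX__
X_X___X
Population = 25

Under FIXED-DEAD boundary, generation 1:
___XXX_
_____X_
_XXXX__
X__XXX_
XXX_X_X
XX_XX_X
__X__XX
Population = 25

Comparison: toroidal=25, fixed-dead=25 -> same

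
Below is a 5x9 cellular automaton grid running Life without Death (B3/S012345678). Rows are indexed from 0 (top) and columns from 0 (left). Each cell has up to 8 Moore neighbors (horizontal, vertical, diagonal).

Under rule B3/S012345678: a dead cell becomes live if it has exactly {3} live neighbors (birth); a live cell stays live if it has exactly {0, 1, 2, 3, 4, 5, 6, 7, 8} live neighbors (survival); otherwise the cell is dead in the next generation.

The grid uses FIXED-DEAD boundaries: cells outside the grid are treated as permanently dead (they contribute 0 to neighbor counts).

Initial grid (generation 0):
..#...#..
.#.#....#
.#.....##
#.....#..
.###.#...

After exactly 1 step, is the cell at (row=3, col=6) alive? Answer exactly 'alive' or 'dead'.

Answer: alive

Derivation:
Simulating step by step:
Generation 0 (given above): 14 live cells
Generation 1: 17 live cells
..#...#..
.#.#....#
###....##
#.....##.
.###.#...

Cell (3,6) at generation 1: 1 -> alive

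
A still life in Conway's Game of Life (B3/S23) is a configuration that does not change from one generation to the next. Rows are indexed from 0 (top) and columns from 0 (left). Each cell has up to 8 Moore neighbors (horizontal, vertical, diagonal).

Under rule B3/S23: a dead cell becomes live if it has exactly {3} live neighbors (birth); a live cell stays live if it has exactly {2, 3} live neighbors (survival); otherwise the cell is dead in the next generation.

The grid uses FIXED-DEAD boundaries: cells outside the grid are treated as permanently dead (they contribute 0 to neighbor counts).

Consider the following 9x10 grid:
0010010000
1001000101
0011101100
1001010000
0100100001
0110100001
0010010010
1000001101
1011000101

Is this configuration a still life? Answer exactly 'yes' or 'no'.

Compute generation 1 and compare to generation 0 (given above):
Generation 1:
0000000000
0100010110
0110011110
0100011000
1100110000
0110110011
0011011111
0011001101
0100001100
Cell (0,2) differs: gen0=1 vs gen1=0 -> NOT a still life.

Answer: no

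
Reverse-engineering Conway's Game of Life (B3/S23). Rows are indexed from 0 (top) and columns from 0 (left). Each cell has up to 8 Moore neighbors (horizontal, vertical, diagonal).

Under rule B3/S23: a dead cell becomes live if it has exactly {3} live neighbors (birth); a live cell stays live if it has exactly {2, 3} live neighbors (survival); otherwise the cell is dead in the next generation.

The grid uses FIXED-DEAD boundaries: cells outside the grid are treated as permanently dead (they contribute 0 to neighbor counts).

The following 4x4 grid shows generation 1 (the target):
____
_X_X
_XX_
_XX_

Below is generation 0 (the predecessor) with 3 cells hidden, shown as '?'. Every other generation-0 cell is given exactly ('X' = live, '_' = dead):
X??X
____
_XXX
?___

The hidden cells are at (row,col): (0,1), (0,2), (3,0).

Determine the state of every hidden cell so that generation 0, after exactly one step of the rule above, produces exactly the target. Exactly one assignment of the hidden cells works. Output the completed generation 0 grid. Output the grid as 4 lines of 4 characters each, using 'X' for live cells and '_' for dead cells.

Hidden generation-0 cells (in order): (0,1), (0,2), (3,0).
A hidden cell only influences target cells in its own 3x3 neighborhood. Try each of the 2^3 = 8 assignments, step the completed generation 0 forward once under B3/S23, and compare with the target:
  (0,1)=_ (0,2)=_ (3,0)=_ -> step gives (2,1)='_' but target has 'X' -> reject
  (0,1)=_ (0,2)=_ (3,0)=X -> step reproduces the target at every cell -> ACCEPT
  (0,1)=_ (0,2)=X (3,0)=_ -> step gives (1,1)='_' but target has 'X' -> reject
  (0,1)=_ (0,2)=X (3,0)=X -> step gives (1,1)='_' but target has 'X' -> reject
  (0,1)=X (0,2)=_ (3,0)=_ -> step gives (1,0)='X' but target has '_' -> reject
  (0,1)=X (0,2)=_ (3,0)=X -> step gives (1,0)='X' but target has '_' -> reject
  (0,1)=X (0,2)=X (3,0)=_ -> step gives (0,1)='X' but target has '_' -> reject
  (0,1)=X (0,2)=X (3,0)=X -> step gives (0,1)='X' but target has '_' -> reject
Unique solution: (0,1)=dead, (0,2)=dead, (3,0)=live.
Check: live-neighbor counts of every cell in the completed generation 0:
0110
2343
2221
1332
Applying B3/S23 to generation 0 with these counts gives:
____
_X_X
_XX_
_XX_
which matches the target exactly.

Answer: X__X
____
_XXX
X___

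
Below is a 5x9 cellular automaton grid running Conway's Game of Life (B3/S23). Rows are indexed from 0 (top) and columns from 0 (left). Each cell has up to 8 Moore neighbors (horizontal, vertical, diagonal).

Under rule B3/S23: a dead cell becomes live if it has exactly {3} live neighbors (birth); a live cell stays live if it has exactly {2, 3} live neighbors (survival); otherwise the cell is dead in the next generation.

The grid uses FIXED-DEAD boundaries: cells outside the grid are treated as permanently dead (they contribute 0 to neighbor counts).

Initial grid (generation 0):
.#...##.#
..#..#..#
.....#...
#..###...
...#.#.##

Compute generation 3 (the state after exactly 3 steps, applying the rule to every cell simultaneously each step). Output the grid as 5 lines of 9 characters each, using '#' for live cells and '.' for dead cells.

Answer: ......#..
....#.#..
..##.....
..###....
.........

Derivation:
Simulating step by step:
Generation 0 (given above): 16 live cells
Generation 1: 14 live cells
.....###.
....##.#.
...#.##..
...#.#...
...#.##..
Generation 2: 9 live cells
....##.#.
.......#.
...#.....
..##.....
.....##..
Generation 3: 8 live cells
(generation 3 grid is the final answer)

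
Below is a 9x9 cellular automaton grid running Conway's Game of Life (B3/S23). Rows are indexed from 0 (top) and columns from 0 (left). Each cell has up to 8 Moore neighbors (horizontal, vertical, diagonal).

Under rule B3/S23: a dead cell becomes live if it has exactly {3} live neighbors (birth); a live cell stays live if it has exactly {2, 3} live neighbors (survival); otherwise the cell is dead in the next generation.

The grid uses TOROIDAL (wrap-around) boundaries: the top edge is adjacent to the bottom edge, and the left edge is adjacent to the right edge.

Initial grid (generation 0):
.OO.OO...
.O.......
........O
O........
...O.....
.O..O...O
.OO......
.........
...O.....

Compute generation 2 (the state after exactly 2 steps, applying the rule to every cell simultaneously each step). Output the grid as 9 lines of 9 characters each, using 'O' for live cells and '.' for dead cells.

Answer: O...O....
O........
O........
.........
OO.......
........O
O..O.....
.........
....O....

Derivation:
Simulating step by step:
Generation 0 (given above): 14 live cells
Generation 1: 19 live cells
.OOOO....
OOO......
O........
.........
O........
OO.O.....
OOO......
..O......
..OOO....
Generation 2: 10 live cells
(generation 2 grid is the final answer)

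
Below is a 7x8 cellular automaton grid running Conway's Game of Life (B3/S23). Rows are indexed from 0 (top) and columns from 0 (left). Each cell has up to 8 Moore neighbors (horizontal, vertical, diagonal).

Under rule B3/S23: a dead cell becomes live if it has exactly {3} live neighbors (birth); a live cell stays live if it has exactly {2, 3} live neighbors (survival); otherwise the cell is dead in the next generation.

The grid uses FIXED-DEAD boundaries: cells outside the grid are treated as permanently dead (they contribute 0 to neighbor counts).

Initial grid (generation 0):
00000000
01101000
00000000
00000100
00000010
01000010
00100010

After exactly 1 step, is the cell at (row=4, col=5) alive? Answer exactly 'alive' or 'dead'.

Simulating step by step:
Generation 0 (given above): 9 live cells
Generation 1: 5 live cells
00000000
00000000
00000000
00000000
00000110
00000111
00000000

Cell (4,5) at generation 1: 1 -> alive

Answer: alive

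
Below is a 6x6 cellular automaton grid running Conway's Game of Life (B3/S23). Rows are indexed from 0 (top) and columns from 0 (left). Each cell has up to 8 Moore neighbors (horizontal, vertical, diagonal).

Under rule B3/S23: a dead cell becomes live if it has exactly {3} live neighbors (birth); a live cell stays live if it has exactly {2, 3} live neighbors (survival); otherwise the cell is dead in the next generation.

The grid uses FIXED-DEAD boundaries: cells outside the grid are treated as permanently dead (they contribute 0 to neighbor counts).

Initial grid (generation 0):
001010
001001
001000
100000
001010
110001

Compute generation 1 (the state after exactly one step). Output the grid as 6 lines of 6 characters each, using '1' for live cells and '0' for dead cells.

Simulating step by step:
Generation 0 (given above): 11 live cells
Generation 1: 8 live cells
(generation 1 grid is the final answer)

Answer: 000100
011000
010000
010100
100000
010000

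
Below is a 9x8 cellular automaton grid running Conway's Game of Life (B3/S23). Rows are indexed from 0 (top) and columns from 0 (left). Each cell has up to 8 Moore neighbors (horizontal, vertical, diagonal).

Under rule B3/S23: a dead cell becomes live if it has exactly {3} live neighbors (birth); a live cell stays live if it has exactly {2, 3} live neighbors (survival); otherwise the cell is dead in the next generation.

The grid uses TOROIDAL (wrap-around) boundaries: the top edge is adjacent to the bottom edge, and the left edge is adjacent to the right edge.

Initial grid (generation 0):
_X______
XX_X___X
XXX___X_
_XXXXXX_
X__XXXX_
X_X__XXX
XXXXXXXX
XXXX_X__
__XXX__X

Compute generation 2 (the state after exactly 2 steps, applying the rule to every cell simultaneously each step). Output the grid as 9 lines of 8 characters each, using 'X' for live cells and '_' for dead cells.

Simulating step by step:
Generation 0 (given above): 42 live cells
Generation 1: 7 live cells
_X__X__X
_______X
______X_
________
X_______
________
________
________
____X___
Generation 2: 4 live cells
(generation 2 grid is the final answer)

Answer: X_______
X_____XX
________
________
________
________
________
________
________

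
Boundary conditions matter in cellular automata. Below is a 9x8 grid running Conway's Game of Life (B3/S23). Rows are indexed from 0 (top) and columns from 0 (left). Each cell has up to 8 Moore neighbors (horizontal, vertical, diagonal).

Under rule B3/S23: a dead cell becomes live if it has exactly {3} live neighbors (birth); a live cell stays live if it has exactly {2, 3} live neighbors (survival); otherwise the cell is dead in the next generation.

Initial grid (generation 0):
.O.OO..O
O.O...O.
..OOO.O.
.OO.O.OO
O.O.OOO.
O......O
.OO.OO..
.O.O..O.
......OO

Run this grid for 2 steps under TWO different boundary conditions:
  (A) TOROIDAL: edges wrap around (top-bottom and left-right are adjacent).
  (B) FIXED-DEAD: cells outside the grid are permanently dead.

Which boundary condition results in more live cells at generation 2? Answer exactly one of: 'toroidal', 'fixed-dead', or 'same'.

Answer: toroidal

Derivation:
Under TOROIDAL boundary, generation 2:
OOOO....
O.OOO.O.
OO...O..
.O.O.O.O
O..O...O
O......O
........
.O......
........
Population = 22

Under FIXED-DEAD boundary, generation 2:
..O.....
..OO.OOO
.....OO.
...O.O..
...O....
O.......
O.....OO
OO......
.....OOO
Population = 20

Comparison: toroidal=22, fixed-dead=20 -> toroidal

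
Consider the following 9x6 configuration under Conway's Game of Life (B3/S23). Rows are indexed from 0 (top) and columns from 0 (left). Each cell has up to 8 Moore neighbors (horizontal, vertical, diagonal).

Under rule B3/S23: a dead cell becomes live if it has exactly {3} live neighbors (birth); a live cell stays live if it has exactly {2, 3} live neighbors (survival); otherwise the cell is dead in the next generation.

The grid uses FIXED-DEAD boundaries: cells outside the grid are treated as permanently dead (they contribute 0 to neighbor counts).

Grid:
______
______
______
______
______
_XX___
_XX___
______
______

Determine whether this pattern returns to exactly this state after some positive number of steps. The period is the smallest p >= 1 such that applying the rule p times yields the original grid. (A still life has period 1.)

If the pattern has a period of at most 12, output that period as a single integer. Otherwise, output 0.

Simulating and comparing each generation to the original:
Gen 0 (original, given above): 4 live cells
Gen 1: 4 live cells, MATCHES original -> period = 1

Answer: 1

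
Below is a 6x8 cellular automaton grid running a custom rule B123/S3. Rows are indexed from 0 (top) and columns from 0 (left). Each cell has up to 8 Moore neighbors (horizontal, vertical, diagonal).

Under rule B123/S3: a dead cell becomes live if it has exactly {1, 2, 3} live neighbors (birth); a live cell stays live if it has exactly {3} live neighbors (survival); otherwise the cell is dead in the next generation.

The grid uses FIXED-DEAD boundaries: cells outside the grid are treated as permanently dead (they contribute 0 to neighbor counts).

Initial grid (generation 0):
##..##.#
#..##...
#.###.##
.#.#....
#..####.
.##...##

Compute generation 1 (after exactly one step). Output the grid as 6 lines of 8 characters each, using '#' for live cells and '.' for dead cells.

Answer: ..###.#.
#......#
.....#..
##.....#
...#####
#..##.#.

Derivation:
Simulating step by step:
Generation 0 (given above): 25 live cells
Generation 1: 19 live cells
(generation 1 grid is the final answer)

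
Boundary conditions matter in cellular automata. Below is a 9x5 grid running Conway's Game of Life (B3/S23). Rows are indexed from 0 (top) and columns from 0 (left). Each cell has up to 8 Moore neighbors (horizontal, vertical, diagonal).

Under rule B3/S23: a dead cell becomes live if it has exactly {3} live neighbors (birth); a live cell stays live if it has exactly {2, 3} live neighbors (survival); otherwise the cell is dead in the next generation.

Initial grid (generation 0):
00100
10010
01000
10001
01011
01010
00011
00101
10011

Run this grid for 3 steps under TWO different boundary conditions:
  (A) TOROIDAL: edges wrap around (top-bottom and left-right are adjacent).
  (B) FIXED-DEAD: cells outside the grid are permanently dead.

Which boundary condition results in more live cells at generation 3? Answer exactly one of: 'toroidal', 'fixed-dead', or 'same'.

Under TOROIDAL boundary, generation 3:
00000
00000
00000
01010
01000
01010
00000
00000
00010
Population = 6

Under FIXED-DEAD boundary, generation 3:
01000
01000
01000
00000
00001
00011
00011
00000
00000
Population = 8

Comparison: toroidal=6, fixed-dead=8 -> fixed-dead

Answer: fixed-dead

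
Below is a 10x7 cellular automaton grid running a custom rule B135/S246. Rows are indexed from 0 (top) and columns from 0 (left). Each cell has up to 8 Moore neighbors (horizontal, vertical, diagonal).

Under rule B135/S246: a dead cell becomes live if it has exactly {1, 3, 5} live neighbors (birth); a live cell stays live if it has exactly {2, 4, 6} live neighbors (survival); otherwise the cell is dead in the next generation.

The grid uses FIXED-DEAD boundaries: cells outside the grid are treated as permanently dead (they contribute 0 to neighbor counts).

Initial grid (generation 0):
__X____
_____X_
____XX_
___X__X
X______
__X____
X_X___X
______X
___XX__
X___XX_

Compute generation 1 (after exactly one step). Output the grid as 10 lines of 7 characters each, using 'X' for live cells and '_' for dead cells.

Simulating step by step:
Generation 0 (given above): 17 live cells
Generation 1: 34 live cells
(generation 1 grid is the final answer)

Answer: _X_XXXX
_XX_XX_
__X___X
XXX_XX_
____XXX
_____XX
_X_____
X__X_X_
XXXX___
_XXX_XX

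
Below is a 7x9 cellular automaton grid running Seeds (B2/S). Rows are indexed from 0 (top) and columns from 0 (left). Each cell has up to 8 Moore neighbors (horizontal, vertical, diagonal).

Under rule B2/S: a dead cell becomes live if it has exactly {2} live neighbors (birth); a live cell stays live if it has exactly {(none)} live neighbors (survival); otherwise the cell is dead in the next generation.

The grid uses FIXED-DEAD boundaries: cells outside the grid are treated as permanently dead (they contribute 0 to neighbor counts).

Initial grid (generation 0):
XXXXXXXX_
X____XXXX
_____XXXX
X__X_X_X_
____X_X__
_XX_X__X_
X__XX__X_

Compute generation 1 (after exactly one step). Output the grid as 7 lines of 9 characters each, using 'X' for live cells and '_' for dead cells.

Simulating step by step:
Generation 0 (given above): 31 live cells
Generation 1: 9 live cells
(generation 1 grid is the final answer)

Answer: _________
_________
XX_______
_________
X_______X
X_______X
_____XX_X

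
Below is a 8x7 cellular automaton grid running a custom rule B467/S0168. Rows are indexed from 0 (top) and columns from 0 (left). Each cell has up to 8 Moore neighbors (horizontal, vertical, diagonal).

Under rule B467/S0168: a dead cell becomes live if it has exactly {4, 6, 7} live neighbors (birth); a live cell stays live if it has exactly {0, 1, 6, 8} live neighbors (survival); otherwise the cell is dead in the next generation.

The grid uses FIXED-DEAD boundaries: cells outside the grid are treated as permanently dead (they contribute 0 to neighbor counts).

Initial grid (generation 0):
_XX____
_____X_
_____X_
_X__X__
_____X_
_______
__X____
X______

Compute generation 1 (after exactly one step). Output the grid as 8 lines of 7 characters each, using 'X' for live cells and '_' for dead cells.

Answer: _XX____
_____X_
_______
_X_____
_____X_
_______
__X____
X______

Derivation:
Simulating step by step:
Generation 0 (given above): 9 live cells
Generation 1: 7 live cells
(generation 1 grid is the final answer)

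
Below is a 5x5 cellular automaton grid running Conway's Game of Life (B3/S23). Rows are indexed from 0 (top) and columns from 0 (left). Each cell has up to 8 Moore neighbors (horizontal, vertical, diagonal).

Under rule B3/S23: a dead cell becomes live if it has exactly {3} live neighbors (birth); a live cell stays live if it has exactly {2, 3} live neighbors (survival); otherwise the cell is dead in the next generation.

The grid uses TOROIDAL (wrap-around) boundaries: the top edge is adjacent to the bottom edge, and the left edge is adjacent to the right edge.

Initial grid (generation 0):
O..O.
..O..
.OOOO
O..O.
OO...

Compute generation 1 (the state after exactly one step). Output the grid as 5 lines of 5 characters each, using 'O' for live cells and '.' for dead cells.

Answer: O.O.O
O....
OO..O
...O.
OOO..

Derivation:
Simulating step by step:
Generation 0 (given above): 11 live cells
Generation 1: 11 live cells
(generation 1 grid is the final answer)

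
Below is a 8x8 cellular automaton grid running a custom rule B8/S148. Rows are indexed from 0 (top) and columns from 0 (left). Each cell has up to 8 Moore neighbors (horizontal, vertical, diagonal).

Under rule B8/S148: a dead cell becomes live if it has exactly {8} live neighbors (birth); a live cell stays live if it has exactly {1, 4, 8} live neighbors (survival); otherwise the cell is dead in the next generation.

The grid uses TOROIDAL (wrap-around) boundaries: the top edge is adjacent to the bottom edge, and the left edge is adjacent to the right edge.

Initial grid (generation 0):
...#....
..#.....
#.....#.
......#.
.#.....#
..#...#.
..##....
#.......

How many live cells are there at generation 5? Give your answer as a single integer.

Simulating step by step:
Generation 0 (given above): 12 live cells
Generation 1: 5 live cells
...#....
..#.....
......#.
........
.#......
......#.
........
........
Generation 2: 2 live cells
...#....
..#.....
........
........
........
........
........
........
Generation 3: 2 live cells
...#....
..#.....
........
........
........
........
........
........
Generation 4: 2 live cells
...#....
..#.....
........
........
........
........
........
........
Generation 5: 2 live cells
...#....
..#.....
........
........
........
........
........
........
Population at generation 5: 2

Answer: 2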